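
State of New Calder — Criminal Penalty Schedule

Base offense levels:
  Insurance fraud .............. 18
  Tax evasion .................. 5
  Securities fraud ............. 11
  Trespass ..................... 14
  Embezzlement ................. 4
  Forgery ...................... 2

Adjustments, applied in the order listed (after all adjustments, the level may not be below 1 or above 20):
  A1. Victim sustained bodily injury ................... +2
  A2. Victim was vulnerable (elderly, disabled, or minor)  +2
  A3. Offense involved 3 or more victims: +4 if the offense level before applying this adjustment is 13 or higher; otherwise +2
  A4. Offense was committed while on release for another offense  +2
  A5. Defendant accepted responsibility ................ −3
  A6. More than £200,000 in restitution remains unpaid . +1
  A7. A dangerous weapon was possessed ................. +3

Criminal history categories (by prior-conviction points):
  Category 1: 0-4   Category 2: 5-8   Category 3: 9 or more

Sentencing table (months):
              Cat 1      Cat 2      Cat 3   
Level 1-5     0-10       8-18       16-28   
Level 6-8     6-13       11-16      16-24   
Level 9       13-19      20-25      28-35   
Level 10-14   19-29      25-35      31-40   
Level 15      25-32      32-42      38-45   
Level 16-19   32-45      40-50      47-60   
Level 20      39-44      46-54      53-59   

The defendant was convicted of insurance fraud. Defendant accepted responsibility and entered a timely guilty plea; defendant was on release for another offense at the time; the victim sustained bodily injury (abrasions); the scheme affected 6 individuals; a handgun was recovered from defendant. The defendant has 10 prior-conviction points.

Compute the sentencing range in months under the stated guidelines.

53-59 months

Base offense level for insurance fraud: 18.
A1 applies: 18 + 2 = 20.
A2 does not apply.
A3 applies (level before this adjustment is 20 ≥ 13, so +4): 20 + 4 = 24.
A4 applies: 24 + 2 = 26.
A5 applies: 26 − 3 = 23.
A6 does not apply.
A7 applies: 23 + 3 = 26.
Level 26 exceeds the maximum of 20; capped at 20.
Final offense level: 20.
Criminal history: 10 prior points → Category 3 (9+).
Level 20 falls in the 20 band.
Grid: Level 20 × Category 3 = 53-59 months.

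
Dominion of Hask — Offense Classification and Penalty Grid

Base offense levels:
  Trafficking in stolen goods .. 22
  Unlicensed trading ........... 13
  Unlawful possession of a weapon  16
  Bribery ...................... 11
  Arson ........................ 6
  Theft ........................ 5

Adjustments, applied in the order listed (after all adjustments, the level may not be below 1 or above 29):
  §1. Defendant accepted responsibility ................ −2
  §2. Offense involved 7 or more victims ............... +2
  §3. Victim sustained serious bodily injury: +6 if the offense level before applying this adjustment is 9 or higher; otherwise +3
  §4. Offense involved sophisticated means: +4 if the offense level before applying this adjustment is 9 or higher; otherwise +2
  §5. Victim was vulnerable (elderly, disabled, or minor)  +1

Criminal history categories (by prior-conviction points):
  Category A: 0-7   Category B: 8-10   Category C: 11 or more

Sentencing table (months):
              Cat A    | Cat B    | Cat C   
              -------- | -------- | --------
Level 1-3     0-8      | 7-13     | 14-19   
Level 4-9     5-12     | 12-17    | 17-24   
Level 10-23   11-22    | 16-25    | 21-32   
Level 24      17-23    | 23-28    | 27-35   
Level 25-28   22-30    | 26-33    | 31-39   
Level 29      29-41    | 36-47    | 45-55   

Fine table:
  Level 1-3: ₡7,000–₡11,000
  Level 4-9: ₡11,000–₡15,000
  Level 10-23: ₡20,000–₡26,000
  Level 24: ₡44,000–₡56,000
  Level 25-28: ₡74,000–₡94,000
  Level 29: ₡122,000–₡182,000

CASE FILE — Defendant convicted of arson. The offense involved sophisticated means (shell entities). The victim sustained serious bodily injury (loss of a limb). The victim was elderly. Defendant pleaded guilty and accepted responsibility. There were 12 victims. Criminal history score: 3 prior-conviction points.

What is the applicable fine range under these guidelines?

Base offense level for arson: 6.
§1 applies: 6 − 2 = 4.
§2 applies: 4 + 2 = 6.
§3 applies (level before this adjustment is 6 < 9, so +3): 6 + 3 = 9.
§4 applies (level before this adjustment is 9 ≥ 9, so +4): 9 + 4 = 13.
§5 applies: 13 + 1 = 14.
Final offense level: 14.
Level 14 falls in the 10-23 band.
Fine table: Level 10-23 → ₡20,000–₡26,000.

₡20,000–₡26,000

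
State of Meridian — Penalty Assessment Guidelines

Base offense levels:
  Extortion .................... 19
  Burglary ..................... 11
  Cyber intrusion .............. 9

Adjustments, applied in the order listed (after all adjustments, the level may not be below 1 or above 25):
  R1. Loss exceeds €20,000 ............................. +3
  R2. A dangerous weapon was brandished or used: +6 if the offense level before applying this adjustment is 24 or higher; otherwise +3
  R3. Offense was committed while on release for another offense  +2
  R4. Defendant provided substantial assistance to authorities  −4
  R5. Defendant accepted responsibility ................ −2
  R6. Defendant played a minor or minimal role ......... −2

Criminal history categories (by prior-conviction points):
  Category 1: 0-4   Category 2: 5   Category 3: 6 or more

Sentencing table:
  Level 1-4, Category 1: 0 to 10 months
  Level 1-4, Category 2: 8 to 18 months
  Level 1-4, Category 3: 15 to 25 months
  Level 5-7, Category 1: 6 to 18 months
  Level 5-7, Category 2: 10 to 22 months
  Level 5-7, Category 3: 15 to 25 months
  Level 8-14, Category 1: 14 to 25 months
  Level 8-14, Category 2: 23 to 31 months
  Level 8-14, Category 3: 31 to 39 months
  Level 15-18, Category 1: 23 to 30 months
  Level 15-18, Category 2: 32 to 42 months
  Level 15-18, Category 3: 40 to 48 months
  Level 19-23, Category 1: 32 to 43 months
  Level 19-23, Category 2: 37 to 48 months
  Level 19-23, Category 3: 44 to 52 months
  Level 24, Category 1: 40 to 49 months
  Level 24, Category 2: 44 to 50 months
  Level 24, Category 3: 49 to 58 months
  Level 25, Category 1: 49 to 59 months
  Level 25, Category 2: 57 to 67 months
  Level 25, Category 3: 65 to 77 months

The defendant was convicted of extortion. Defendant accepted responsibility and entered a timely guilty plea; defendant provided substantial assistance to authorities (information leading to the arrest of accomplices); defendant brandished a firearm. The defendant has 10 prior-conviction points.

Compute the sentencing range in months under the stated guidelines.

Base offense level for extortion: 19.
R1 does not apply.
R2 applies (level before this adjustment is 19 < 24, so +3): 19 + 3 = 22.
R4 applies: 22 − 4 = 18.
R5 applies: 18 − 2 = 16.
R6 does not apply.
Final offense level: 16.
Criminal history: 10 prior points → Category 3 (6+).
Level 16 falls in the 15-18 band.
Grid: Level 15-18 × Category 3 = 40-48 months.

40-48 months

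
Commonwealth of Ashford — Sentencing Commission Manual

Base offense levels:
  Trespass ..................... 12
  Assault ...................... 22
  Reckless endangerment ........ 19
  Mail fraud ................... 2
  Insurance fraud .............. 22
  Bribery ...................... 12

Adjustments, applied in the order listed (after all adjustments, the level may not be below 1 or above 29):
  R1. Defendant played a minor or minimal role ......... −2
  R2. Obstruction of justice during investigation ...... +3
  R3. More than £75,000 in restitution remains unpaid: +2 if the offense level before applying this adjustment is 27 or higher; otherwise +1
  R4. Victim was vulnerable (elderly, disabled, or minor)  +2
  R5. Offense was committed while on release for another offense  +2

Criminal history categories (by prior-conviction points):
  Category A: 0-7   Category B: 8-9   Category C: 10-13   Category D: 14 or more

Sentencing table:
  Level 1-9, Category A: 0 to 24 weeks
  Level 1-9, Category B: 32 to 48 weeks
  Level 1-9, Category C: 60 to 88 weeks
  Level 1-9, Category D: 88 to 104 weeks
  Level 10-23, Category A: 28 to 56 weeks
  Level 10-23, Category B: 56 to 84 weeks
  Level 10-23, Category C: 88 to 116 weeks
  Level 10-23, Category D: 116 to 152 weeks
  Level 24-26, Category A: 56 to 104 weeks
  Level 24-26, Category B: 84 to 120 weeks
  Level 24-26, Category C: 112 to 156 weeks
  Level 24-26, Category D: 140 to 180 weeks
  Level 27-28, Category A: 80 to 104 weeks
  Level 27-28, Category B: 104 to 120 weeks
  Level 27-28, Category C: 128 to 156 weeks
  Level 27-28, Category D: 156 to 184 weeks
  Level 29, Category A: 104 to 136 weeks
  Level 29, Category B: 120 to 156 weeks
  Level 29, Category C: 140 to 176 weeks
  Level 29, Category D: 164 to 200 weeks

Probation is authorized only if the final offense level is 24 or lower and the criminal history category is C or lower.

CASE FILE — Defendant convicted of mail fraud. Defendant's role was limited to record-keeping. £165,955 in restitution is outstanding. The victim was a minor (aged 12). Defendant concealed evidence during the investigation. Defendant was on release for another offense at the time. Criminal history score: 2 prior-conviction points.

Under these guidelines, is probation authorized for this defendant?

Base offense level for mail fraud: 2.
R1 applies: 2 − 2 = 0.
R2 applies: 0 + 3 = 3.
R3 applies (level before this adjustment is 3 < 27, so +1): 3 + 1 = 4.
R4 applies: 4 + 2 = 6.
R5 applies: 6 + 2 = 8.
Final offense level: 8.
Criminal history: 2 prior points → Category A (0-7).
Level 8 falls in the 1-9 band.
Grid: Level 1-9 × Category A = 0-24 weeks.
Probation check: level 8 ≤ 24 and category A ≤ C → eligible.

Yes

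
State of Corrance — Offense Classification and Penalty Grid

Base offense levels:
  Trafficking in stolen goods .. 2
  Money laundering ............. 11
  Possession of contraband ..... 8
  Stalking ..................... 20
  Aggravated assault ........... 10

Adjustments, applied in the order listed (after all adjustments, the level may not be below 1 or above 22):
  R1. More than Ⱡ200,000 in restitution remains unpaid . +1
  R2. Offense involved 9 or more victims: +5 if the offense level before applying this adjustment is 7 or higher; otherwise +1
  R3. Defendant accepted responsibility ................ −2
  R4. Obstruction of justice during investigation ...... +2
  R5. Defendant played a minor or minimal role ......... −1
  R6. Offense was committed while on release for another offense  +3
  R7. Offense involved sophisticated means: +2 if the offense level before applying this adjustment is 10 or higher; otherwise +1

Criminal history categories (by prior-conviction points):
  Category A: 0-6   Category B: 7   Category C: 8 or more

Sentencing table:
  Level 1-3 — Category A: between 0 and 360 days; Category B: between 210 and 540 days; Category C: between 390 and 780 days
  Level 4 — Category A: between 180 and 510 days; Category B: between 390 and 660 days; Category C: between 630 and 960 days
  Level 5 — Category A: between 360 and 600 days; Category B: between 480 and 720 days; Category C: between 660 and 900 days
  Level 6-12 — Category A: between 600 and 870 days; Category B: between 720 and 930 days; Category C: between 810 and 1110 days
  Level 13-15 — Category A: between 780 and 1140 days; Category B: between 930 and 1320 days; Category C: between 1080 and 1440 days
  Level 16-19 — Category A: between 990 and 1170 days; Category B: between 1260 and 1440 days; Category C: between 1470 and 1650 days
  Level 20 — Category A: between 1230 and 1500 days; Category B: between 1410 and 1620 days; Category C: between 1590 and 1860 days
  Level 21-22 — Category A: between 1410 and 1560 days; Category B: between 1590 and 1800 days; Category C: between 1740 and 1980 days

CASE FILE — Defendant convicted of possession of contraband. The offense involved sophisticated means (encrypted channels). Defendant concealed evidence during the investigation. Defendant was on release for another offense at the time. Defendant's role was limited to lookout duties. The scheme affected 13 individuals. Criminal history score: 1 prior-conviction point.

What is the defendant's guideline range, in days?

Base offense level for possession of contraband: 8.
R1 does not apply.
R2 applies (level before this adjustment is 8 ≥ 7, so +5): 8 + 5 = 13.
R3 does not apply.
R4 applies: 13 + 2 = 15.
R5 applies: 15 − 1 = 14.
R6 applies: 14 + 3 = 17.
R7 applies (level before this adjustment is 17 ≥ 10, so +2): 17 + 2 = 19.
Final offense level: 19.
Criminal history: 1 prior point → Category A (0-6).
Level 19 falls in the 16-19 band.
Grid: Level 16-19 × Category A = 990-1170 days.

990-1170 days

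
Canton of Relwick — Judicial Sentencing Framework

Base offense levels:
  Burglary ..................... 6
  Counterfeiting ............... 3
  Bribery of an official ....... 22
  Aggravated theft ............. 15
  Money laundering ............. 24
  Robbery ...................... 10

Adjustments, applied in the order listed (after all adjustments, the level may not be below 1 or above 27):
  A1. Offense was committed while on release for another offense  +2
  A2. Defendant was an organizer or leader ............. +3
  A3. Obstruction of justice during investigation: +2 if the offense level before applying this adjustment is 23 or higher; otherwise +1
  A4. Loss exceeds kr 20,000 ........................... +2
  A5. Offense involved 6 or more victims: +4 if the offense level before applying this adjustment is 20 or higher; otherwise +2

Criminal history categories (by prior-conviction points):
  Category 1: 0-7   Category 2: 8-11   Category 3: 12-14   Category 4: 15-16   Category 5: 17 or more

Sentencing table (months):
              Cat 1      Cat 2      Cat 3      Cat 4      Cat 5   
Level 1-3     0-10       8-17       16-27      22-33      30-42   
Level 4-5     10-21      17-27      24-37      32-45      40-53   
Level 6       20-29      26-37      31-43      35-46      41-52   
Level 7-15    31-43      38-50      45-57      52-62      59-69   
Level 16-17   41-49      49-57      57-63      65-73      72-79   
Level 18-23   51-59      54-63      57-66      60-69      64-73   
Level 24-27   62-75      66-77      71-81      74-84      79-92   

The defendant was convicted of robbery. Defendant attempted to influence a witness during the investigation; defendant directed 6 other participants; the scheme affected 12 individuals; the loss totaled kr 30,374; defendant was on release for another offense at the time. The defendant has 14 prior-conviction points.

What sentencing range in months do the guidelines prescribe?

57-66 months

Base offense level for robbery: 10.
A1 applies: 10 + 2 = 12.
A2 applies: 12 + 3 = 15.
A3 applies (level before this adjustment is 15 < 23, so +1): 15 + 1 = 16.
A4 applies: 16 + 2 = 18.
A5 applies (level before this adjustment is 18 < 20, so +2): 18 + 2 = 20.
Final offense level: 20.
Criminal history: 14 prior points → Category 3 (12-14).
Level 20 falls in the 18-23 band.
Grid: Level 18-23 × Category 3 = 57-66 months.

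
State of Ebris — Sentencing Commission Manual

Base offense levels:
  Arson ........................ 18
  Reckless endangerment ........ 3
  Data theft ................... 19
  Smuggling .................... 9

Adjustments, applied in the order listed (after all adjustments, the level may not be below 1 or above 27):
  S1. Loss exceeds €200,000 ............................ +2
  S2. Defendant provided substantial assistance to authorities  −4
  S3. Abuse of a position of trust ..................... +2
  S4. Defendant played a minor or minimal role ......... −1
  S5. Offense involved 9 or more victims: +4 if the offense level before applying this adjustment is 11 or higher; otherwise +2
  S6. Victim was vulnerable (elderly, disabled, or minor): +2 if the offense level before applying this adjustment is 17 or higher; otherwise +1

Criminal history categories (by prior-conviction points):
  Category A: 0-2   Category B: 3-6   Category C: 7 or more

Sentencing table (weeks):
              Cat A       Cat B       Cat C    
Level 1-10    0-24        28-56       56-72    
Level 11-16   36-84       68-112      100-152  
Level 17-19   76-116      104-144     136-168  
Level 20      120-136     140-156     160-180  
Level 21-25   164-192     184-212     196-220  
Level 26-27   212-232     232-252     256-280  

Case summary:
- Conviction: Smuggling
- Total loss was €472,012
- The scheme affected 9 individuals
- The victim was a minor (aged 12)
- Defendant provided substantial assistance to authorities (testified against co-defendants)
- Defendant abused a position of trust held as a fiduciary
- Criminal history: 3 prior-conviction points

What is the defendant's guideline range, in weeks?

Base offense level for smuggling: 9.
S1 applies: 9 + 2 = 11.
S2 applies: 11 − 4 = 7.
S3 applies: 7 + 2 = 9.
S4 does not apply.
S5 applies (level before this adjustment is 9 < 11, so +2): 9 + 2 = 11.
S6 applies (level before this adjustment is 11 < 17, so +1): 11 + 1 = 12.
Final offense level: 12.
Criminal history: 3 prior points → Category B (3-6).
Level 12 falls in the 11-16 band.
Grid: Level 11-16 × Category B = 68-112 weeks.

68-112 weeks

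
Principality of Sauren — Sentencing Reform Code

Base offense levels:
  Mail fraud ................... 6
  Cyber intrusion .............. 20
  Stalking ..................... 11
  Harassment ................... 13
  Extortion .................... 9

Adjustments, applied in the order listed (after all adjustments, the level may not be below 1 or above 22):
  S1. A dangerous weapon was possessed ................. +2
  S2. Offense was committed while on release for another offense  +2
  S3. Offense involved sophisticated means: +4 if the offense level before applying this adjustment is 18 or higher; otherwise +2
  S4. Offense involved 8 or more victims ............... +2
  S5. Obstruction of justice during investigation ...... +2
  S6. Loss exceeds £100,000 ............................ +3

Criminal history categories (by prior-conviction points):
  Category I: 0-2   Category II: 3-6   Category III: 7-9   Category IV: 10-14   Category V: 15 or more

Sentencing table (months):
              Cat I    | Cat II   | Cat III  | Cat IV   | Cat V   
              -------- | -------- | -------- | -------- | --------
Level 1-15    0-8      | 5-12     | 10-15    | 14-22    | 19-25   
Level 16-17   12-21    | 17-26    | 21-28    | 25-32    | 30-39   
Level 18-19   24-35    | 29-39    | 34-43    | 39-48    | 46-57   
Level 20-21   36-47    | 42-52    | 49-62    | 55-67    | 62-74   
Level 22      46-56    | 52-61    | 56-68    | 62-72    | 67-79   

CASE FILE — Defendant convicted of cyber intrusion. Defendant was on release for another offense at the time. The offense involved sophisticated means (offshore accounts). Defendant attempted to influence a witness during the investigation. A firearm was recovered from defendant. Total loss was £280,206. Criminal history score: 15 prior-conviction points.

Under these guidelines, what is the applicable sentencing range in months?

Base offense level for cyber intrusion: 20.
S1 applies: 20 + 2 = 22.
S2 applies: 22 + 2 = 24.
S3 applies (level before this adjustment is 24 ≥ 18, so +4): 24 + 4 = 28.
S4 does not apply.
S5 applies: 28 + 2 = 30.
S6 applies: 30 + 3 = 33.
Level 33 exceeds the maximum of 22; capped at 22.
Final offense level: 22.
Criminal history: 15 prior points → Category V (15+).
Level 22 falls in the 22 band.
Grid: Level 22 × Category V = 67-79 months.

67-79 months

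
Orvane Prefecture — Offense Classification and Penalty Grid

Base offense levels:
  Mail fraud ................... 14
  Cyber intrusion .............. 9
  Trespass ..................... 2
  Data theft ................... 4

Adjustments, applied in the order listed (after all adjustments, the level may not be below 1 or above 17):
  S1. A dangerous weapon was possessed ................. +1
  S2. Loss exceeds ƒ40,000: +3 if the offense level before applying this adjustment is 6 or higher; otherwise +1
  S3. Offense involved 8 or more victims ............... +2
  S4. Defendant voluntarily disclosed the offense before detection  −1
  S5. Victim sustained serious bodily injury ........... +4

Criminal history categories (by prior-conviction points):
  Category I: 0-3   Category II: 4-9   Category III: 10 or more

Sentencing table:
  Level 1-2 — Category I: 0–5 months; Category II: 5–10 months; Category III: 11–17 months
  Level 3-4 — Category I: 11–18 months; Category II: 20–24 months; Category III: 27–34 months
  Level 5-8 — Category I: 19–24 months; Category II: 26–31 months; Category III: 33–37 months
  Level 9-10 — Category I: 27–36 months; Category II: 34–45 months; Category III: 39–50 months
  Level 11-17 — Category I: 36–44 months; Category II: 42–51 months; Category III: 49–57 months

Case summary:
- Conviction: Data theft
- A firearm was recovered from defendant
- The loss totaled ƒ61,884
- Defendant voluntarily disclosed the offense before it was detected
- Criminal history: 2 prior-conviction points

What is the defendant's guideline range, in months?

19-24 months

Base offense level for data theft: 4.
S1 applies: 4 + 1 = 5.
S2 applies (level before this adjustment is 5 < 6, so +1): 5 + 1 = 6.
S3 does not apply.
S4 applies: 6 − 1 = 5.
Final offense level: 5.
Criminal history: 2 prior points → Category I (0-3).
Level 5 falls in the 5-8 band.
Grid: Level 5-8 × Category I = 19-24 months.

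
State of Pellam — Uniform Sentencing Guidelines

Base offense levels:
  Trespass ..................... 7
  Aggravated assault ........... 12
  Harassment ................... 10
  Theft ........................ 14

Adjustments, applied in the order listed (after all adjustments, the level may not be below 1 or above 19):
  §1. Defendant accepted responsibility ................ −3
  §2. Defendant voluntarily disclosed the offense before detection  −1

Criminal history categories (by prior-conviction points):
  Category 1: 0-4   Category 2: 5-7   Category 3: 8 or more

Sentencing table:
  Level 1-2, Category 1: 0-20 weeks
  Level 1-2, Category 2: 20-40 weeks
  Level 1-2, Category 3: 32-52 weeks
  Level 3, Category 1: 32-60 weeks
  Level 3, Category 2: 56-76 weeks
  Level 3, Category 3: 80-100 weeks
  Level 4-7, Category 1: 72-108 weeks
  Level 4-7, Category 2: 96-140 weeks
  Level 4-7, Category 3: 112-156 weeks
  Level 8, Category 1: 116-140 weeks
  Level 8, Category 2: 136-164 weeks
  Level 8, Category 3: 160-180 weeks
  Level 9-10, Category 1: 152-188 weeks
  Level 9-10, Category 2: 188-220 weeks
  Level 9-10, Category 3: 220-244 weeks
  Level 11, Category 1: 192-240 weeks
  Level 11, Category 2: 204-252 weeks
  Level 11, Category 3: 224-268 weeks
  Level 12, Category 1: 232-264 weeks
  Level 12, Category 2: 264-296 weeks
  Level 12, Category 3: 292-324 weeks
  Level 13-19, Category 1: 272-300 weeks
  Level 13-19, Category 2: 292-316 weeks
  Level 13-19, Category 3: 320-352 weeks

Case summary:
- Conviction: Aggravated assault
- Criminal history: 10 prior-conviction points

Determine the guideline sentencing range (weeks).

Base offense level for aggravated assault: 12.
Final offense level: 12.
Criminal history: 10 prior points → Category 3 (8+).
Level 12 falls in the 12 band.
Grid: Level 12 × Category 3 = 292-324 weeks.

292-324 weeks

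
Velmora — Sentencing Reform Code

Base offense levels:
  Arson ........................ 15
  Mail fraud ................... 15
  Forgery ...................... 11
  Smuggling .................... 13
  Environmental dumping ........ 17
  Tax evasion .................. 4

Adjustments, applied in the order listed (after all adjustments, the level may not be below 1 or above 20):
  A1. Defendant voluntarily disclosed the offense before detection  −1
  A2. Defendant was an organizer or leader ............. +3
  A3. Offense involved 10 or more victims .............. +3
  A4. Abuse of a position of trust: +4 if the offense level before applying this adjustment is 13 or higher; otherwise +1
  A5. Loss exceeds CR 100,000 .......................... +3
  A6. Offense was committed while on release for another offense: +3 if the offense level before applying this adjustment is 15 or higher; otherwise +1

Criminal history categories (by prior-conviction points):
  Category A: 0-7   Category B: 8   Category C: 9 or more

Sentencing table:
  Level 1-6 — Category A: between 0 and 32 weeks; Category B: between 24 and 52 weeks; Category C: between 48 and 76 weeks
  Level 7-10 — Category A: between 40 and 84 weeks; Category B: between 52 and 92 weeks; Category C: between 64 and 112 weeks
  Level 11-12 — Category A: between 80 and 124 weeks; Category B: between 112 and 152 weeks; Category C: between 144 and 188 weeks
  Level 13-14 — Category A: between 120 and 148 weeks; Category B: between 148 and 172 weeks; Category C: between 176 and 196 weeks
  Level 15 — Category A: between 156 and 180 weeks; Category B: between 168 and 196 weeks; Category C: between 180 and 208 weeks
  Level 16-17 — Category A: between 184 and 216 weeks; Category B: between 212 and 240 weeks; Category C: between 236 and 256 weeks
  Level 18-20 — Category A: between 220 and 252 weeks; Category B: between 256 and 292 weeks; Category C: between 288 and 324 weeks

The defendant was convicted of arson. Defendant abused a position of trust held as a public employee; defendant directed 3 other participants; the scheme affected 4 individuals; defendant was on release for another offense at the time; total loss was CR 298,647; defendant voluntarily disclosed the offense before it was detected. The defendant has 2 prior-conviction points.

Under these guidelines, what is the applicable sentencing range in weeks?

220-252 weeks

Base offense level for arson: 15.
A1 applies: 15 − 1 = 14.
A2 applies: 14 + 3 = 17.
A3 does not apply.
A4 applies (level before this adjustment is 17 ≥ 13, so +4): 17 + 4 = 21.
A5 applies: 21 + 3 = 24.
A6 applies (level before this adjustment is 24 ≥ 15, so +3): 24 + 3 = 27.
Level 27 exceeds the maximum of 20; capped at 20.
Final offense level: 20.
Criminal history: 2 prior points → Category A (0-7).
Level 20 falls in the 18-20 band.
Grid: Level 18-20 × Category A = 220-252 weeks.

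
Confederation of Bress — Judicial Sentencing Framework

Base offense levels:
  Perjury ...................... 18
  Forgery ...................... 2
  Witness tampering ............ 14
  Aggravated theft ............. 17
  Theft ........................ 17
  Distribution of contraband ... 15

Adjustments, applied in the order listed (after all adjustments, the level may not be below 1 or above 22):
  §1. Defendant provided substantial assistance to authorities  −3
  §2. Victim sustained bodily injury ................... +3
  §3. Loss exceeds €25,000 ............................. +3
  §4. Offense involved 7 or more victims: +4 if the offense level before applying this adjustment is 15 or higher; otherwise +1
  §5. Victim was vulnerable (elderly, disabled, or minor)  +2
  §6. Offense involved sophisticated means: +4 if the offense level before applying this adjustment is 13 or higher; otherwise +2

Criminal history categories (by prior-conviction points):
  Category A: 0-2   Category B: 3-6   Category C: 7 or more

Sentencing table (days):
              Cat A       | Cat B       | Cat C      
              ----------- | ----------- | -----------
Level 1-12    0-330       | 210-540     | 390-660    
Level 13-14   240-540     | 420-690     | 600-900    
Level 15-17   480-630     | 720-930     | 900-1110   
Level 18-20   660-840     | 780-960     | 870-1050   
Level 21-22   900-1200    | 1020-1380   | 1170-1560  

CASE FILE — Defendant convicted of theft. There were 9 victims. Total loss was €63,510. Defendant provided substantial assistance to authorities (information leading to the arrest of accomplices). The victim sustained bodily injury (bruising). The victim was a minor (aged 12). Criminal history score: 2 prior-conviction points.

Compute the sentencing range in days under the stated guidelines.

900-1200 days

Base offense level for theft: 17.
§1 applies: 17 − 3 = 14.
§2 applies: 14 + 3 = 17.
§3 applies: 17 + 3 = 20.
§4 applies (level before this adjustment is 20 ≥ 15, so +4): 20 + 4 = 24.
§5 applies: 24 + 2 = 26.
Level 26 exceeds the maximum of 22; capped at 22.
Final offense level: 22.
Criminal history: 2 prior points → Category A (0-2).
Level 22 falls in the 21-22 band.
Grid: Level 21-22 × Category A = 900-1200 days.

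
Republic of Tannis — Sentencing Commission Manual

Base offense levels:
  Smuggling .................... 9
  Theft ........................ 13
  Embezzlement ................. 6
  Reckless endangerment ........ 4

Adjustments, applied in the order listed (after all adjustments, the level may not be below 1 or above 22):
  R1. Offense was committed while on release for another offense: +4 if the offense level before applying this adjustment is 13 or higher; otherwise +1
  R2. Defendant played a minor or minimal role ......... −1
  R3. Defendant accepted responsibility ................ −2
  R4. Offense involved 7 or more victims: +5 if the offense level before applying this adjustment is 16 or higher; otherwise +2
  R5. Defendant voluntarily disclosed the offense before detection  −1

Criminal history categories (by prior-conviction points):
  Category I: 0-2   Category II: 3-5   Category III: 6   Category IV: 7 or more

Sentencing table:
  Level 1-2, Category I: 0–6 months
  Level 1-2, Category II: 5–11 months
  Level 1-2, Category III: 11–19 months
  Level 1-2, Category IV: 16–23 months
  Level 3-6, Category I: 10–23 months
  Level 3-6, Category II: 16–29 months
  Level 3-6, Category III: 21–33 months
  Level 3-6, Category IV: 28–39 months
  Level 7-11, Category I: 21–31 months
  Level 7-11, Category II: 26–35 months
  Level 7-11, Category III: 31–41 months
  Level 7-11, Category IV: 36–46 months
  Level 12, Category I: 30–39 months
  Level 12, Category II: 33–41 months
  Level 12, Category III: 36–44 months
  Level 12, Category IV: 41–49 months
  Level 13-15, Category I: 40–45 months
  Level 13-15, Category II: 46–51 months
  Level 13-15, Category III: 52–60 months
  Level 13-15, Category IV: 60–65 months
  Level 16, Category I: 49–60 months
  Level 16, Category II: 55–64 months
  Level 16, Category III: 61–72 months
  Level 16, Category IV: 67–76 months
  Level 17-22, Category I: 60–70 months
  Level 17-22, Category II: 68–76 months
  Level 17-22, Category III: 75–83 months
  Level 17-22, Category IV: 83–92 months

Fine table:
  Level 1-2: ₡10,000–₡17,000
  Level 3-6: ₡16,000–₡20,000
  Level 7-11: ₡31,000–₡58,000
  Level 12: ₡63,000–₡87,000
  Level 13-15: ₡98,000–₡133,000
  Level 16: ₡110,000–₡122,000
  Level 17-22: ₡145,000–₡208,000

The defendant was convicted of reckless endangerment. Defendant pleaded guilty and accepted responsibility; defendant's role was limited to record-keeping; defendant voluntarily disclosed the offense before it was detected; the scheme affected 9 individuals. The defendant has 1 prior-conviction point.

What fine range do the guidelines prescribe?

₡10,000–₡17,000

Base offense level for reckless endangerment: 4.
R2 applies: 4 − 1 = 3.
R3 applies: 3 − 2 = 1.
R4 applies (level before this adjustment is 1 < 16, so +2): 1 + 2 = 3.
R5 applies: 3 − 1 = 2.
Final offense level: 2.
Level 2 falls in the 1-2 band.
Fine table: Level 1-2 → ₡10,000–₡17,000.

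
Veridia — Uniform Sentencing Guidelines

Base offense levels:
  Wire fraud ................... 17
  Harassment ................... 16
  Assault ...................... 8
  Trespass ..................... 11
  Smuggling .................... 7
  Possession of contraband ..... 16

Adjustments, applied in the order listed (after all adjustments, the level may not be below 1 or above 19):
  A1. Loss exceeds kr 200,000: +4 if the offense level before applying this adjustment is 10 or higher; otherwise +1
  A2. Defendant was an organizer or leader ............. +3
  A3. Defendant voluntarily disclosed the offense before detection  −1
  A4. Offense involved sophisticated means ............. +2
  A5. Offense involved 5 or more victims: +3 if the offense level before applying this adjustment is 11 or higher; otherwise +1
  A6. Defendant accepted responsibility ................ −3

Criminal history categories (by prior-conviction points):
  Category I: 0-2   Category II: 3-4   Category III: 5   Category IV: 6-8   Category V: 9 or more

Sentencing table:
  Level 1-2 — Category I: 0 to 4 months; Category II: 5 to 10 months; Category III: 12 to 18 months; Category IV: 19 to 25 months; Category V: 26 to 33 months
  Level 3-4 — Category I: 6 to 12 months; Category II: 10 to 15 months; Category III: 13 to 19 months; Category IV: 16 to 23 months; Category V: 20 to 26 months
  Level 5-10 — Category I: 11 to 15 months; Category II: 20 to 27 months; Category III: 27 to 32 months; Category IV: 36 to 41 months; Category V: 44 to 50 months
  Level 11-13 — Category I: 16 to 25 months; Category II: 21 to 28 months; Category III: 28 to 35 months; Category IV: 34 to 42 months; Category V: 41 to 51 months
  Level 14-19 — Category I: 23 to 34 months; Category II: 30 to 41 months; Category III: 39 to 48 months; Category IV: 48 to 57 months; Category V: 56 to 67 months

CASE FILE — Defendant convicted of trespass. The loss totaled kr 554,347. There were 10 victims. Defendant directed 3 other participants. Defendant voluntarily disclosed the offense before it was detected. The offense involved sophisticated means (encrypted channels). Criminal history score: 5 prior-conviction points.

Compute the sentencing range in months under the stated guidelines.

39-48 months

Base offense level for trespass: 11.
A1 applies (level before this adjustment is 11 ≥ 10, so +4): 11 + 4 = 15.
A2 applies: 15 + 3 = 18.
A3 applies: 18 − 1 = 17.
A4 applies: 17 + 2 = 19.
A5 applies (level before this adjustment is 19 ≥ 11, so +3): 19 + 3 = 22.
Level 22 exceeds the maximum of 19; capped at 19.
Final offense level: 19.
Criminal history: 5 prior points → Category III (5).
Level 19 falls in the 14-19 band.
Grid: Level 14-19 × Category III = 39-48 months.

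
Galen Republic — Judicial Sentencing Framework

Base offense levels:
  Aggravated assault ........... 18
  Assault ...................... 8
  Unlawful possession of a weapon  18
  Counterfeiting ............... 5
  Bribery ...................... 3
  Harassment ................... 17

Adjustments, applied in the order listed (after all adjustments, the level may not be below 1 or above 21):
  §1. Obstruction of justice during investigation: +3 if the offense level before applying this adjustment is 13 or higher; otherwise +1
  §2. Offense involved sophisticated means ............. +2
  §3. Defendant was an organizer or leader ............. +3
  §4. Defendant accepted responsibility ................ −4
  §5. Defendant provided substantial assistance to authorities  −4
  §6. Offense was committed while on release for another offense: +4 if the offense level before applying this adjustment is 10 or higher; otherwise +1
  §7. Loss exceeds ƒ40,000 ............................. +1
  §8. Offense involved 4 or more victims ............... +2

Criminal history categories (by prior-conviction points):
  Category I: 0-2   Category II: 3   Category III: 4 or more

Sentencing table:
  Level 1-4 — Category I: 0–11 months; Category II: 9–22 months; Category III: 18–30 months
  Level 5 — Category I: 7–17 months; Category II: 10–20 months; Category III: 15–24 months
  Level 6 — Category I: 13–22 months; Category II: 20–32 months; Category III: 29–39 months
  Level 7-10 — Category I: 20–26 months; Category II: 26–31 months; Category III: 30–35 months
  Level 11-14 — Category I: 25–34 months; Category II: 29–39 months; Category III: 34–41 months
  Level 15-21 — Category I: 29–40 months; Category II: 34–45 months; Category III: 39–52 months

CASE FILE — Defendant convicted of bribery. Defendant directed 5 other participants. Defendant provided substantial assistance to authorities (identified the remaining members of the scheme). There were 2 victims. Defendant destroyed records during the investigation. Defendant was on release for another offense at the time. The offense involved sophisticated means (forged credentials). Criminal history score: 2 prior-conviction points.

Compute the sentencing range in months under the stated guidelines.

13-22 months

Base offense level for bribery: 3.
§1 applies (level before this adjustment is 3 < 13, so +1): 3 + 1 = 4.
§2 applies: 4 + 2 = 6.
§3 applies: 6 + 3 = 9.
§5 applies: 9 − 4 = 5.
§6 applies (level before this adjustment is 5 < 10, so +1): 5 + 1 = 6.
§7 does not apply.
§8 does not apply.
Final offense level: 6.
Criminal history: 2 prior points → Category I (0-2).
Level 6 falls in the 6 band.
Grid: Level 6 × Category I = 13-22 months.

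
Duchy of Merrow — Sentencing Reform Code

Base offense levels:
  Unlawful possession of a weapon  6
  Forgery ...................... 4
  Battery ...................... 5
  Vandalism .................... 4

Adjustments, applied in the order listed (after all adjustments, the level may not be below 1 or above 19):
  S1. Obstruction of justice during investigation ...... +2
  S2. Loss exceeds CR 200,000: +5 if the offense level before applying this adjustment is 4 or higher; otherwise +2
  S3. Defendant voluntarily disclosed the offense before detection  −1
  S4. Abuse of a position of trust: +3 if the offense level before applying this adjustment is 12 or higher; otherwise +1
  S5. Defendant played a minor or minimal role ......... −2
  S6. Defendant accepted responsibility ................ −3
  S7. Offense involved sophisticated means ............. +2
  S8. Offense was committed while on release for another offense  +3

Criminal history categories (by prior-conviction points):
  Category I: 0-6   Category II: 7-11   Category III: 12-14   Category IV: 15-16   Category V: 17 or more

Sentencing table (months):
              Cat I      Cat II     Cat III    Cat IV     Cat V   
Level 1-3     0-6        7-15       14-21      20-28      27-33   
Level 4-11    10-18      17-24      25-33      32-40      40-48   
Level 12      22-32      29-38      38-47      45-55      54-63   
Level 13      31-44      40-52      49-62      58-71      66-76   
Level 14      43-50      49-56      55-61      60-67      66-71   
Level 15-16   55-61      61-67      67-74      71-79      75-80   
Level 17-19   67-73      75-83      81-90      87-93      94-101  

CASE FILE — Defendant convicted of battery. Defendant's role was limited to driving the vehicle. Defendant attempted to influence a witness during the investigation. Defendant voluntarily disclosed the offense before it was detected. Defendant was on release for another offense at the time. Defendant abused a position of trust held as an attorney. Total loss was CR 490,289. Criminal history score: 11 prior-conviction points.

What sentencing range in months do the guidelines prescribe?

Base offense level for battery: 5.
S1 applies: 5 + 2 = 7.
S2 applies (level before this adjustment is 7 ≥ 4, so +5): 7 + 5 = 12.
S3 applies: 12 − 1 = 11.
S4 applies (level before this adjustment is 11 < 12, so +1): 11 + 1 = 12.
S5 applies: 12 − 2 = 10.
S7 does not apply.
S8 applies: 10 + 3 = 13.
Final offense level: 13.
Criminal history: 11 prior points → Category II (7-11).
Level 13 falls in the 13 band.
Grid: Level 13 × Category II = 40-52 months.

40-52 months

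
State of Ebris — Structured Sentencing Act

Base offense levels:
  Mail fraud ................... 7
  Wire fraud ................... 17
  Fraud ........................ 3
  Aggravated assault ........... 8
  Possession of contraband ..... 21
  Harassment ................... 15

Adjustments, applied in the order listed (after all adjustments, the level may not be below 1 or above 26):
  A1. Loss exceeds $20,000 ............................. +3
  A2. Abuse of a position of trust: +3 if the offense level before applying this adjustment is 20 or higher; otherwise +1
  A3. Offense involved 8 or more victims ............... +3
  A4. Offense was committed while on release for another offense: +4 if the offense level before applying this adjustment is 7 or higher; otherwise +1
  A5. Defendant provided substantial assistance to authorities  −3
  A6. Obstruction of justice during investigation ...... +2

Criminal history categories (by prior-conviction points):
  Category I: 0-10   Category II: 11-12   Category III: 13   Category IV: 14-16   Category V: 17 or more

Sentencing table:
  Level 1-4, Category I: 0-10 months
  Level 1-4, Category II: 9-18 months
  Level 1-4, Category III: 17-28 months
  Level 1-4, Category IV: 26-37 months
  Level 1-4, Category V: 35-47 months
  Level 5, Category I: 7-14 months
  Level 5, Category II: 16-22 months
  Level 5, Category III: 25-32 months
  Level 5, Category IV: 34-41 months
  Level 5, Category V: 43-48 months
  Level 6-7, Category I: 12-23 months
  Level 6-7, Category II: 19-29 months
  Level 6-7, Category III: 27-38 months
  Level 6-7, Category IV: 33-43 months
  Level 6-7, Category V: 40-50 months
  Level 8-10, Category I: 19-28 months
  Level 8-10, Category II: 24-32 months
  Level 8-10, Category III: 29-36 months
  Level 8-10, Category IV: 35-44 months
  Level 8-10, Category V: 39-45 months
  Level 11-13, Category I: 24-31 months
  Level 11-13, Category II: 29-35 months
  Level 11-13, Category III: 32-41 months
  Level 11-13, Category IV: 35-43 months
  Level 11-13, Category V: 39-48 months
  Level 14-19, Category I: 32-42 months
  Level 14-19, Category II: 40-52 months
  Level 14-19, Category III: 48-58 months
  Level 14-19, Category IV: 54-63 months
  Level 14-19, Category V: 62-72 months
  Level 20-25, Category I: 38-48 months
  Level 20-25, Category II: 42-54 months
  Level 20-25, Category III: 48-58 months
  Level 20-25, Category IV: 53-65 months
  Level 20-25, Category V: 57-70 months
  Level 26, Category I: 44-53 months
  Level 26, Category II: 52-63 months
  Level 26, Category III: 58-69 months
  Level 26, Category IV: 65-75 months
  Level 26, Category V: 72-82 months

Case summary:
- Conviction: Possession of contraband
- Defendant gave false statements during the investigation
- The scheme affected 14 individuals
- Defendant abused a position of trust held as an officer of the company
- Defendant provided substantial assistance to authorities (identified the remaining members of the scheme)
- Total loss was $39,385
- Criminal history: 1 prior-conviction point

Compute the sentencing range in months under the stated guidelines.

44-53 months

Base offense level for possession of contraband: 21.
A1 applies: 21 + 3 = 24.
A2 applies (level before this adjustment is 24 ≥ 20, so +3): 24 + 3 = 27.
A3 applies: 27 + 3 = 30.
A5 applies: 30 − 3 = 27.
A6 applies: 27 + 2 = 29.
Level 29 exceeds the maximum of 26; capped at 26.
Final offense level: 26.
Criminal history: 1 prior point → Category I (0-10).
Level 26 falls in the 26 band.
Grid: Level 26 × Category I = 44-53 months.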